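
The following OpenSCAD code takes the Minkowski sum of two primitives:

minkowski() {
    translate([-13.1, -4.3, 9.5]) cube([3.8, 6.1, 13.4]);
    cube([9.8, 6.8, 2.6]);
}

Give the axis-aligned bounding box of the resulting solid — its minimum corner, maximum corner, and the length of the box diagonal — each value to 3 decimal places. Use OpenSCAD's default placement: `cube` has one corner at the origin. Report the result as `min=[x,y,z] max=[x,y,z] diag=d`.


min=[-13.100,-4.300,9.500] max=[0.500,8.600,25.500] diag=24.645

A = translate([-13.1, -4.3, 9.5]) cube([3.8, 6.1, 13.4]) → bbox [-13.1,-4.3,9.5] .. [-9.3,1.8,22.9]
B = cube([9.8, 6.8, 2.6]) → bbox [0,0,0] .. [9.8,6.8,2.6]
lo = A.lo+B.lo = [-13.1+0, -4.3+0, 9.5+0] = [-13.100,-4.300,9.500]
hi = A.hi+B.hi = [-9.3+9.8, 1.8+6.8, 22.9+2.6] = [0.500,8.600,25.500]
diag = √(13.6²+12.9²+16²) = √607.37 = 24.645


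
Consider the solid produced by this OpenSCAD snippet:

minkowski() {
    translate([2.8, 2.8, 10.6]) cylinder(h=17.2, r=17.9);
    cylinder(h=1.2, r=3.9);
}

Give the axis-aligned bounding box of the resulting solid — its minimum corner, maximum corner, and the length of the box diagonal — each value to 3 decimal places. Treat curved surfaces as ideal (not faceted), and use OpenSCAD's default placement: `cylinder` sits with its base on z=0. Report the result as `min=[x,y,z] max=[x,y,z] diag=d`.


min=[-19.000,-19.000,10.600] max=[24.600,24.600,29.000] diag=64.347

A = translate([2.8, 2.8, 10.6]) cylinder(h=17.2, r=17.9) → bbox [-15.1,-15.1,10.6] .. [20.7,20.7,27.8]
B = cylinder(h=1.2, r=3.9) → bbox [-3.9,-3.9,0] .. [3.9,3.9,1.2]
lo = A.lo+B.lo = [-15.1-3.9, -15.1-3.9, 10.6+0] = [-19.000,-19.000,10.600]
hi = A.hi+B.hi = [20.7+3.9, 20.7+3.9, 27.8+1.2] = [24.600,24.600,29.000]
diag = √(43.6²+43.6²+18.4²) = √4140.48 = 64.347


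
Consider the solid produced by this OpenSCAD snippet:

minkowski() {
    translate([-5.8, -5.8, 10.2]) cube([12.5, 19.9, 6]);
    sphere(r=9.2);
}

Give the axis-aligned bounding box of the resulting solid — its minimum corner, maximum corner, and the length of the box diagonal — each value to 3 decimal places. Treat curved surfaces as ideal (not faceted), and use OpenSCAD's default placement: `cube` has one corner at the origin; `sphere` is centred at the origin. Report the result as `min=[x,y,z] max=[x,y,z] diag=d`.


min=[-15.000,-15.000,1.000] max=[15.900,23.300,25.400] diag=54.928

A = translate([-5.8, -5.8, 10.2]) cube([12.5, 19.9, 6]) → bbox [-5.8,-5.8,10.2] .. [6.7,14.1,16.2]
B = sphere(r=9.2) → bbox [-9.2,-9.2,-9.2] .. [9.2,9.2,9.2]
lo = A.lo+B.lo = [-5.8-9.2, -5.8-9.2, 10.2-9.2] = [-15.000,-15.000,1.000]
hi = A.hi+B.hi = [6.7+9.2, 14.1+9.2, 16.2+9.2] = [15.900,23.300,25.400]
diag = √(30.9²+38.3²+24.4²) = √3017.06 = 54.928


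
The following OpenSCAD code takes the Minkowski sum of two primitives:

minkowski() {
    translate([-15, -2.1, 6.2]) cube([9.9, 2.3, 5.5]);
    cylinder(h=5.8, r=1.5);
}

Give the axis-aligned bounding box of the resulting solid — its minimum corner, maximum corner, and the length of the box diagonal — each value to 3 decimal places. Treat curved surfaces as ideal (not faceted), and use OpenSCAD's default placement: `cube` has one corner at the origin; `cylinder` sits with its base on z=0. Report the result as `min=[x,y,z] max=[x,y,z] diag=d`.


min=[-16.500,-3.600,6.200] max=[-3.600,1.700,17.500] diag=17.950

A = translate([-15, -2.1, 6.2]) cube([9.9, 2.3, 5.5]) → bbox [-15,-2.1,6.2] .. [-5.1,0.2,11.7]
B = cylinder(h=5.8, r=1.5) → bbox [-1.5,-1.5,0] .. [1.5,1.5,5.8]
lo = A.lo+B.lo = [-15-1.5, -2.1-1.5, 6.2+0] = [-16.500,-3.600,6.200]
hi = A.hi+B.hi = [-5.1+1.5, 0.2+1.5, 11.7+5.8] = [-3.600,1.700,17.500]
diag = √(12.9²+5.3²+11.3²) = √322.19 = 17.950


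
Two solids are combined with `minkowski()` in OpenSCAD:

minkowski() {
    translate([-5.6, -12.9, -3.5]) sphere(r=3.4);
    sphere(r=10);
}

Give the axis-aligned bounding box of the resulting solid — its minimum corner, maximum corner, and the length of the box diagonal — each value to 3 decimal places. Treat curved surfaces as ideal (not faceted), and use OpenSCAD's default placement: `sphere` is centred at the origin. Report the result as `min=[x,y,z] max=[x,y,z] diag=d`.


A = translate([-5.6, -12.9, -3.5]) sphere(r=3.4) → bbox [-9,-16.3,-6.9] .. [-2.2,-9.5,-0.1]
B = sphere(r=10) → bbox [-10,-10,-10] .. [10,10,10]
lo = A.lo+B.lo = [-9-10, -16.3-10, -6.9-10] = [-19.000,-26.300,-16.900]
hi = A.hi+B.hi = [-2.2+10, -9.5+10, -0.1+10] = [7.800,0.500,9.900]
diag = √(26.8²+26.8²+26.8²) = √2154.72 = 46.419

min=[-19.000,-26.300,-16.900] max=[7.800,0.500,9.900] diag=46.419


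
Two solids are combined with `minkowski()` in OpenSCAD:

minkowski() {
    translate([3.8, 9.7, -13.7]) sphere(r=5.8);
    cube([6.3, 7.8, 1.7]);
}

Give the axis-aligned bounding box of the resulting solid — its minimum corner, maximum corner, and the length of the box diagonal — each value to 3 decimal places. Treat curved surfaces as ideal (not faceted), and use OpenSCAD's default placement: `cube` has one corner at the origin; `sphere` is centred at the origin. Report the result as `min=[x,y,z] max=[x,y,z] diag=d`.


A = translate([3.8, 9.7, -13.7]) sphere(r=5.8) → bbox [-2,3.9,-19.5] .. [9.6,15.5,-7.9]
B = cube([6.3, 7.8, 1.7]) → bbox [0,0,0] .. [6.3,7.8,1.7]
lo = A.lo+B.lo = [-2+0, 3.9+0, -19.5+0] = [-2.000,3.900,-19.500]
hi = A.hi+B.hi = [9.6+6.3, 15.5+7.8, -7.9+1.7] = [15.900,23.300,-6.200]
diag = √(17.9²+19.4²+13.3²) = √873.66 = 29.558

min=[-2.000,3.900,-19.500] max=[15.900,23.300,-6.200] diag=29.558


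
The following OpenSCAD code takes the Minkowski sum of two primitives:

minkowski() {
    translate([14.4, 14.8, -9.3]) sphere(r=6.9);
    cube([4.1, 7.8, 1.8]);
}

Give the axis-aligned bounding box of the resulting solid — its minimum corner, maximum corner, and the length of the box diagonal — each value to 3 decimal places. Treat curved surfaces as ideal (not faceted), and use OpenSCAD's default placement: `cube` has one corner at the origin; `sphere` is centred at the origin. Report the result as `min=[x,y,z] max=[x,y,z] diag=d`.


A = translate([14.4, 14.8, -9.3]) sphere(r=6.9) → bbox [7.5,7.9,-16.2] .. [21.3,21.7,-2.4]
B = cube([4.1, 7.8, 1.8]) → bbox [0,0,0] .. [4.1,7.8,1.8]
lo = A.lo+B.lo = [7.5+0, 7.9+0, -16.2+0] = [7.500,7.900,-16.200]
hi = A.hi+B.hi = [21.3+4.1, 21.7+7.8, -2.4+1.8] = [25.400,29.500,-0.600]
diag = √(17.9²+21.6²+15.6²) = √1030.33 = 32.099

min=[7.500,7.900,-16.200] max=[25.400,29.500,-0.600] diag=32.099


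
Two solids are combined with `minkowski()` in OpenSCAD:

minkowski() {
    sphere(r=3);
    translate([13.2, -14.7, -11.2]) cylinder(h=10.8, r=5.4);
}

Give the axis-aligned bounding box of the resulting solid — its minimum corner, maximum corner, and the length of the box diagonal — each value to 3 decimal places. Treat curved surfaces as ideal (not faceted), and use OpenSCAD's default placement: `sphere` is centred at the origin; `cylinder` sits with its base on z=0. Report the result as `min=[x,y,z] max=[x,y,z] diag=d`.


A = translate([13.2, -14.7, -11.2]) cylinder(h=10.8, r=5.4) → bbox [7.8,-20.1,-11.2] .. [18.6,-9.3,-0.4]
B = sphere(r=3) → bbox [-3,-3,-3] .. [3,3,3]
lo = A.lo+B.lo = [7.8-3, -20.1-3, -11.2-3] = [4.800,-23.100,-14.200]
hi = A.hi+B.hi = [18.6+3, -9.3+3, -0.4+3] = [21.600,-6.300,2.600]
diag = √(16.8²+16.8²+16.8²) = √846.72 = 29.098

min=[4.800,-23.100,-14.200] max=[21.600,-6.300,2.600] diag=29.098


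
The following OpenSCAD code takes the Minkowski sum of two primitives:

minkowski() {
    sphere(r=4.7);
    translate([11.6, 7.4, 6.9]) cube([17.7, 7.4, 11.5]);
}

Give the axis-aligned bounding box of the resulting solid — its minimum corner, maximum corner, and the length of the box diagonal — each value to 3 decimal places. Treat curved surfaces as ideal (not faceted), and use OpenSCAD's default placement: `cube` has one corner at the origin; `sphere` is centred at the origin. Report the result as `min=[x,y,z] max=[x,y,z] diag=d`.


A = translate([11.6, 7.4, 6.9]) cube([17.7, 7.4, 11.5]) → bbox [11.6,7.4,6.9] .. [29.3,14.8,18.4]
B = sphere(r=4.7) → bbox [-4.7,-4.7,-4.7] .. [4.7,4.7,4.7]
lo = A.lo+B.lo = [11.6-4.7, 7.4-4.7, 6.9-4.7] = [6.900,2.700,2.200]
hi = A.hi+B.hi = [29.3+4.7, 14.8+4.7, 18.4+4.7] = [34.000,19.500,23.100]
diag = √(27.1²+16.8²+20.9²) = √1453.46 = 38.124

min=[6.900,2.700,2.200] max=[34.000,19.500,23.100] diag=38.124


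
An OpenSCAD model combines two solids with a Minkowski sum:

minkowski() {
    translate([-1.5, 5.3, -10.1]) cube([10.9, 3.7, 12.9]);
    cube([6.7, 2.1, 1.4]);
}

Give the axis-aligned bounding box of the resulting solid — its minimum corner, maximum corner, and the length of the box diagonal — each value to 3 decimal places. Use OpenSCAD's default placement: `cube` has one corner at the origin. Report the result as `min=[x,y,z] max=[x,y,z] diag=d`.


A = translate([-1.5, 5.3, -10.1]) cube([10.9, 3.7, 12.9]) → bbox [-1.5,5.3,-10.1] .. [9.4,9,2.8]
B = cube([6.7, 2.1, 1.4]) → bbox [0,0,0] .. [6.7,2.1,1.4]
lo = A.lo+B.lo = [-1.5+0, 5.3+0, -10.1+0] = [-1.500,5.300,-10.100]
hi = A.hi+B.hi = [9.4+6.7, 9+2.1, 2.8+1.4] = [16.100,11.100,4.200]
diag = √(17.6²+5.8²+14.3²) = √547.89 = 23.407

min=[-1.500,5.300,-10.100] max=[16.100,11.100,4.200] diag=23.407


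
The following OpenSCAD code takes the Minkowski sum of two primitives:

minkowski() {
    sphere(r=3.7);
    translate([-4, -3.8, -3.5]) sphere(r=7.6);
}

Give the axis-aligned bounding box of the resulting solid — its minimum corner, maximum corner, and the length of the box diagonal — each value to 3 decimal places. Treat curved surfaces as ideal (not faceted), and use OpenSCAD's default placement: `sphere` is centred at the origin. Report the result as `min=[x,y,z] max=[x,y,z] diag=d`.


A = translate([-4, -3.8, -3.5]) sphere(r=7.6) → bbox [-11.6,-11.4,-11.1] .. [3.6,3.8,4.1]
B = sphere(r=3.7) → bbox [-3.7,-3.7,-3.7] .. [3.7,3.7,3.7]
lo = A.lo+B.lo = [-11.6-3.7, -11.4-3.7, -11.1-3.7] = [-15.300,-15.100,-14.800]
hi = A.hi+B.hi = [3.6+3.7, 3.8+3.7, 4.1+3.7] = [7.300,7.500,7.800]
diag = √(22.6²+22.6²+22.6²) = √1532.28 = 39.144

min=[-15.300,-15.100,-14.800] max=[7.300,7.500,7.800] diag=39.144


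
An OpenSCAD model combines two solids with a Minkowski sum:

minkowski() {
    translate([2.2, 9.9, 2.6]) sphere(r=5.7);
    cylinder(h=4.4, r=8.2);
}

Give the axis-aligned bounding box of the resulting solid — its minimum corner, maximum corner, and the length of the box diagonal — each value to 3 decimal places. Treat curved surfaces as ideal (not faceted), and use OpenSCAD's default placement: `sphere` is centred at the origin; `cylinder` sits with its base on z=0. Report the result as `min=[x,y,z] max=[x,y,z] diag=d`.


A = translate([2.2, 9.9, 2.6]) sphere(r=5.7) → bbox [-3.5,4.2,-3.1] .. [7.9,15.6,8.3]
B = cylinder(h=4.4, r=8.2) → bbox [-8.2,-8.2,0] .. [8.2,8.2,4.4]
lo = A.lo+B.lo = [-3.5-8.2, 4.2-8.2, -3.1+0] = [-11.700,-4.000,-3.100]
hi = A.hi+B.hi = [7.9+8.2, 15.6+8.2, 8.3+4.4] = [16.100,23.800,12.700]
diag = √(27.8²+27.8²+15.8²) = √1795.32 = 42.371

min=[-11.700,-4.000,-3.100] max=[16.100,23.800,12.700] diag=42.371


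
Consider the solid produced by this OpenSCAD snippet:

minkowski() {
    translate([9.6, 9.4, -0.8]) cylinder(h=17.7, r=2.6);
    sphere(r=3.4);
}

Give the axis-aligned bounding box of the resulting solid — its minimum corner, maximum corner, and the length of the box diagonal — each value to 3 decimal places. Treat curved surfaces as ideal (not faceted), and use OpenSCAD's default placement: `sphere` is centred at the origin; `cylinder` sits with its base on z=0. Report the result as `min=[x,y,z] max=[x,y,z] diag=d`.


A = translate([9.6, 9.4, -0.8]) cylinder(h=17.7, r=2.6) → bbox [7,6.8,-0.8] .. [12.2,12,16.9]
B = sphere(r=3.4) → bbox [-3.4,-3.4,-3.4] .. [3.4,3.4,3.4]
lo = A.lo+B.lo = [7-3.4, 6.8-3.4, -0.8-3.4] = [3.600,3.400,-4.200]
hi = A.hi+B.hi = [12.2+3.4, 12+3.4, 16.9+3.4] = [15.600,15.400,20.300]
diag = √(12²+12²+24.5²) = √888.25 = 29.804

min=[3.600,3.400,-4.200] max=[15.600,15.400,20.300] diag=29.804


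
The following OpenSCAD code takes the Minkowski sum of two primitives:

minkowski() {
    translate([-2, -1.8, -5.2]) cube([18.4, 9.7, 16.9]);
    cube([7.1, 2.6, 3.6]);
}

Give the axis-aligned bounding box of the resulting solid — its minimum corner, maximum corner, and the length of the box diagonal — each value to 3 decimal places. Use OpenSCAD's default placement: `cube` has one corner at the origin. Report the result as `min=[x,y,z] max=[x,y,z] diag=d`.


min=[-2.000,-1.800,-5.200] max=[23.500,10.500,15.300] diag=34.954

A = translate([-2, -1.8, -5.2]) cube([18.4, 9.7, 16.9]) → bbox [-2,-1.8,-5.2] .. [16.4,7.9,11.7]
B = cube([7.1, 2.6, 3.6]) → bbox [0,0,0] .. [7.1,2.6,3.6]
lo = A.lo+B.lo = [-2+0, -1.8+0, -5.2+0] = [-2.000,-1.800,-5.200]
hi = A.hi+B.hi = [16.4+7.1, 7.9+2.6, 11.7+3.6] = [23.500,10.500,15.300]
diag = √(25.5²+12.3²+20.5²) = √1221.79 = 34.954


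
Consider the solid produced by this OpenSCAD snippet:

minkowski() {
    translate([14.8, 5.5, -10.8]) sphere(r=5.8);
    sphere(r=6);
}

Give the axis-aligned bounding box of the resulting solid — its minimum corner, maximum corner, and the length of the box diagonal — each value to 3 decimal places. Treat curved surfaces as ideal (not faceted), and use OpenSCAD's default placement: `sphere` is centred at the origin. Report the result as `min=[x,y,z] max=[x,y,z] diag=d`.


A = translate([14.8, 5.5, -10.8]) sphere(r=5.8) → bbox [9,-0.3,-16.6] .. [20.6,11.3,-5]
B = sphere(r=6) → bbox [-6,-6,-6] .. [6,6,6]
lo = A.lo+B.lo = [9-6, -0.3-6, -16.6-6] = [3.000,-6.300,-22.600]
hi = A.hi+B.hi = [20.6+6, 11.3+6, -5+6] = [26.600,17.300,1.000]
diag = √(23.6²+23.6²+23.6²) = √1670.88 = 40.876

min=[3.000,-6.300,-22.600] max=[26.600,17.300,1.000] diag=40.876


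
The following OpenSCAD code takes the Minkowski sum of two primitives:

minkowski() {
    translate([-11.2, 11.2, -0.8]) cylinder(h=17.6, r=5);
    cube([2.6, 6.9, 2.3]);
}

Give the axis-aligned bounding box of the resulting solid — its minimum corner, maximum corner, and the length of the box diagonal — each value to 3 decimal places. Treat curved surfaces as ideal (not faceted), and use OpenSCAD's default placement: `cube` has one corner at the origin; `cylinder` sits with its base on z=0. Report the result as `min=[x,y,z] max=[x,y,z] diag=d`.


A = translate([-11.2, 11.2, -0.8]) cylinder(h=17.6, r=5) → bbox [-16.2,6.2,-0.8] .. [-6.2,16.2,16.8]
B = cube([2.6, 6.9, 2.3]) → bbox [0,0,0] .. [2.6,6.9,2.3]
lo = A.lo+B.lo = [-16.2+0, 6.2+0, -0.8+0] = [-16.200,6.200,-0.800]
hi = A.hi+B.hi = [-6.2+2.6, 16.2+6.9, 16.8+2.3] = [-3.600,23.100,19.100]
diag = √(12.6²+16.9²+19.9²) = √840.38 = 28.989

min=[-16.200,6.200,-0.800] max=[-3.600,23.100,19.100] diag=28.989


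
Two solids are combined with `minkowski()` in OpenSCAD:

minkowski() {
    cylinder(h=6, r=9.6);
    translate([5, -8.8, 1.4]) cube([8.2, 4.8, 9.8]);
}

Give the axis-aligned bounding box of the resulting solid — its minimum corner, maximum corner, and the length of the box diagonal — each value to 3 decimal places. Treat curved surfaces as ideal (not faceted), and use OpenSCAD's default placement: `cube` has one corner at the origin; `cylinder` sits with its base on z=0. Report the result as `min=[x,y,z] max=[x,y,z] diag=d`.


A = translate([5, -8.8, 1.4]) cube([8.2, 4.8, 9.8]) → bbox [5,-8.8,1.4] .. [13.2,-4,11.2]
B = cylinder(h=6, r=9.6) → bbox [-9.6,-9.6,0] .. [9.6,9.6,6]
lo = A.lo+B.lo = [5-9.6, -8.8-9.6, 1.4+0] = [-4.600,-18.400,1.400]
hi = A.hi+B.hi = [13.2+9.6, -4+9.6, 11.2+6] = [22.800,5.600,17.200]
diag = √(27.4²+24²+15.8²) = √1576.4 = 39.704

min=[-4.600,-18.400,1.400] max=[22.800,5.600,17.200] diag=39.704


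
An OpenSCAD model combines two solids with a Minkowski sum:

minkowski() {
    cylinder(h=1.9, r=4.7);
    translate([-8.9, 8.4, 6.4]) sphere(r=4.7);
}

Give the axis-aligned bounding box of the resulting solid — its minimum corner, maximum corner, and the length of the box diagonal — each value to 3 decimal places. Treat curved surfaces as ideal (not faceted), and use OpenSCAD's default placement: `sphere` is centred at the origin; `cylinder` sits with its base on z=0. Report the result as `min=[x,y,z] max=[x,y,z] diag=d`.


A = translate([-8.9, 8.4, 6.4]) sphere(r=4.7) → bbox [-13.6,3.7,1.7] .. [-4.2,13.1,11.1]
B = cylinder(h=1.9, r=4.7) → bbox [-4.7,-4.7,0] .. [4.7,4.7,1.9]
lo = A.lo+B.lo = [-13.6-4.7, 3.7-4.7, 1.7+0] = [-18.300,-1.000,1.700]
hi = A.hi+B.hi = [-4.2+4.7, 13.1+4.7, 11.1+1.9] = [0.500,17.800,13.000]
diag = √(18.8²+18.8²+11.3²) = √834.57 = 28.889

min=[-18.300,-1.000,1.700] max=[0.500,17.800,13.000] diag=28.889


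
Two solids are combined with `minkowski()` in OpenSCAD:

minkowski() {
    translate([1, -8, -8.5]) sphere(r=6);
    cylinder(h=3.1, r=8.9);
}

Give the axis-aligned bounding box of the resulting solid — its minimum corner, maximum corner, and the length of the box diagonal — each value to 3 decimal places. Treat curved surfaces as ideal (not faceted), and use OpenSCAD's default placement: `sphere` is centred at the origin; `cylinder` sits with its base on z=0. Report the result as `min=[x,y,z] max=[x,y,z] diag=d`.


A = translate([1, -8, -8.5]) sphere(r=6) → bbox [-5,-14,-14.5] .. [7,-2,-2.5]
B = cylinder(h=3.1, r=8.9) → bbox [-8.9,-8.9,0] .. [8.9,8.9,3.1]
lo = A.lo+B.lo = [-5-8.9, -14-8.9, -14.5+0] = [-13.900,-22.900,-14.500]
hi = A.hi+B.hi = [7+8.9, -2+8.9, -2.5+3.1] = [15.900,6.900,0.600]
diag = √(29.8²+29.8²+15.1²) = √2004.09 = 44.767

min=[-13.900,-22.900,-14.500] max=[15.900,6.900,0.600] diag=44.767


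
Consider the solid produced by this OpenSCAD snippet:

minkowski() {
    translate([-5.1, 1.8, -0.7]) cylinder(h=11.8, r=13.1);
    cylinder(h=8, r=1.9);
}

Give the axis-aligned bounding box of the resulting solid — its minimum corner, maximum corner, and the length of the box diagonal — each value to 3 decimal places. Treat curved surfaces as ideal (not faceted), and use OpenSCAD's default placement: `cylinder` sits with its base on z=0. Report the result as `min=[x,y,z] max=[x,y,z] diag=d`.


A = translate([-5.1, 1.8, -0.7]) cylinder(h=11.8, r=13.1) → bbox [-18.2,-11.3,-0.7] .. [8,14.9,11.1]
B = cylinder(h=8, r=1.9) → bbox [-1.9,-1.9,0] .. [1.9,1.9,8]
lo = A.lo+B.lo = [-18.2-1.9, -11.3-1.9, -0.7+0] = [-20.100,-13.200,-0.700]
hi = A.hi+B.hi = [8+1.9, 14.9+1.9, 11.1+8] = [9.900,16.800,19.100]
diag = √(30²+30²+19.8²) = √2192.04 = 46.819

min=[-20.100,-13.200,-0.700] max=[9.900,16.800,19.100] diag=46.819


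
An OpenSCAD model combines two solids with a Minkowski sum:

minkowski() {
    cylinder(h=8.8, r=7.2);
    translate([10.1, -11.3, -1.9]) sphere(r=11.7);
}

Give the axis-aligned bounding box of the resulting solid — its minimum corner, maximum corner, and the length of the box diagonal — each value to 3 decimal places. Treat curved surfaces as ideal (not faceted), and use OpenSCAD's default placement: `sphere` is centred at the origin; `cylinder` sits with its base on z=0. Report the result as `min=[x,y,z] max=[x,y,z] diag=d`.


min=[-8.800,-30.200,-13.600] max=[29.000,7.600,18.600] diag=62.406

A = translate([10.1, -11.3, -1.9]) sphere(r=11.7) → bbox [-1.6,-23,-13.6] .. [21.8,0.4,9.8]
B = cylinder(h=8.8, r=7.2) → bbox [-7.2,-7.2,0] .. [7.2,7.2,8.8]
lo = A.lo+B.lo = [-1.6-7.2, -23-7.2, -13.6+0] = [-8.800,-30.200,-13.600]
hi = A.hi+B.hi = [21.8+7.2, 0.4+7.2, 9.8+8.8] = [29.000,7.600,18.600]
diag = √(37.8²+37.8²+32.2²) = √3894.52 = 62.406


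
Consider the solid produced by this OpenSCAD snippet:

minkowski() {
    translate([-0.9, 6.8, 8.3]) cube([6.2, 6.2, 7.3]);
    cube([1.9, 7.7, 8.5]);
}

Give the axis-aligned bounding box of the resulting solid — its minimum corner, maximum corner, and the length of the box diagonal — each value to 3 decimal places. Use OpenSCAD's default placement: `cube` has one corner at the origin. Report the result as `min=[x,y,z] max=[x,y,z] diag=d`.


min=[-0.900,6.800,8.300] max=[7.200,20.700,24.100] diag=22.549

A = translate([-0.9, 6.8, 8.3]) cube([6.2, 6.2, 7.3]) → bbox [-0.9,6.8,8.3] .. [5.3,13,15.6]
B = cube([1.9, 7.7, 8.5]) → bbox [0,0,0] .. [1.9,7.7,8.5]
lo = A.lo+B.lo = [-0.9+0, 6.8+0, 8.3+0] = [-0.900,6.800,8.300]
hi = A.hi+B.hi = [5.3+1.9, 13+7.7, 15.6+8.5] = [7.200,20.700,24.100]
diag = √(8.1²+13.9²+15.8²) = √508.46 = 22.549


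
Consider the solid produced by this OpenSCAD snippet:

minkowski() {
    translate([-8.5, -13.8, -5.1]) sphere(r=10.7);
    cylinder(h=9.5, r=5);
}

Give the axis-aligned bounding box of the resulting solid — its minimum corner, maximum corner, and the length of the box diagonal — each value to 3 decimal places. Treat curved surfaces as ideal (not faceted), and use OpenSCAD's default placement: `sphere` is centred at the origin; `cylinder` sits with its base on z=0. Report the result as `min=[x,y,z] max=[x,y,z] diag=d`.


min=[-24.200,-29.500,-15.800] max=[7.200,1.900,15.100] diag=54.099

A = translate([-8.5, -13.8, -5.1]) sphere(r=10.7) → bbox [-19.2,-24.5,-15.8] .. [2.2,-3.1,5.6]
B = cylinder(h=9.5, r=5) → bbox [-5,-5,0] .. [5,5,9.5]
lo = A.lo+B.lo = [-19.2-5, -24.5-5, -15.8+0] = [-24.200,-29.500,-15.800]
hi = A.hi+B.hi = [2.2+5, -3.1+5, 5.6+9.5] = [7.200,1.900,15.100]
diag = √(31.4²+31.4²+30.9²) = √2926.73 = 54.099


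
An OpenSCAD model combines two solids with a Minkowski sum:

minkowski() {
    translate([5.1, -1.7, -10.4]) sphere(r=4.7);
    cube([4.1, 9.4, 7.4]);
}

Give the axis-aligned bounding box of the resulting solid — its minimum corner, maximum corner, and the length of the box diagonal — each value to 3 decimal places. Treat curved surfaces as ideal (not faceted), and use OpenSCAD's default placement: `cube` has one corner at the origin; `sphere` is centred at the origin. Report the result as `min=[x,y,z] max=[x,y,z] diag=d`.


min=[0.400,-6.400,-15.100] max=[13.900,12.400,1.700] diag=28.599

A = translate([5.1, -1.7, -10.4]) sphere(r=4.7) → bbox [0.4,-6.4,-15.1] .. [9.8,3,-5.7]
B = cube([4.1, 9.4, 7.4]) → bbox [0,0,0] .. [4.1,9.4,7.4]
lo = A.lo+B.lo = [0.4+0, -6.4+0, -15.1+0] = [0.400,-6.400,-15.100]
hi = A.hi+B.hi = [9.8+4.1, 3+9.4, -5.7+7.4] = [13.900,12.400,1.700]
diag = √(13.5²+18.8²+16.8²) = √817.93 = 28.599


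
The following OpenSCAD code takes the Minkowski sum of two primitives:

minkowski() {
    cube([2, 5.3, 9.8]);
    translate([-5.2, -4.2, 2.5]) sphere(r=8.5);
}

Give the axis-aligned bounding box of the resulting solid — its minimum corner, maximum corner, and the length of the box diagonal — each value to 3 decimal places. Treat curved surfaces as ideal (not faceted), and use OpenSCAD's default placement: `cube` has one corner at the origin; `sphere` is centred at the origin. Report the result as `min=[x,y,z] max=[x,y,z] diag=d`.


A = translate([-5.2, -4.2, 2.5]) sphere(r=8.5) → bbox [-13.7,-12.7,-6] .. [3.3,4.3,11]
B = cube([2, 5.3, 9.8]) → bbox [0,0,0] .. [2,5.3,9.8]
lo = A.lo+B.lo = [-13.7+0, -12.7+0, -6+0] = [-13.700,-12.700,-6.000]
hi = A.hi+B.hi = [3.3+2, 4.3+5.3, 11+9.8] = [5.300,9.600,20.800]
diag = √(19²+22.3²+26.8²) = √1576.53 = 39.706

min=[-13.700,-12.700,-6.000] max=[5.300,9.600,20.800] diag=39.706


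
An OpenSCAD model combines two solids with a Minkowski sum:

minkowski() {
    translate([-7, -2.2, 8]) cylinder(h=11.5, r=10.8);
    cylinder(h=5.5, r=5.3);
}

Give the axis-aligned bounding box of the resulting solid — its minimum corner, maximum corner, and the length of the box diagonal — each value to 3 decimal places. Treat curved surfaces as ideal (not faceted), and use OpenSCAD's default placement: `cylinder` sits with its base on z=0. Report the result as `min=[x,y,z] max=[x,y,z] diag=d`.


min=[-23.100,-18.300,8.000] max=[9.100,13.900,25.000] diag=48.607

A = translate([-7, -2.2, 8]) cylinder(h=11.5, r=10.8) → bbox [-17.8,-13,8] .. [3.8,8.6,19.5]
B = cylinder(h=5.5, r=5.3) → bbox [-5.3,-5.3,0] .. [5.3,5.3,5.5]
lo = A.lo+B.lo = [-17.8-5.3, -13-5.3, 8+0] = [-23.100,-18.300,8.000]
hi = A.hi+B.hi = [3.8+5.3, 8.6+5.3, 19.5+5.5] = [9.100,13.900,25.000]
diag = √(32.2²+32.2²+17²) = √2362.68 = 48.607


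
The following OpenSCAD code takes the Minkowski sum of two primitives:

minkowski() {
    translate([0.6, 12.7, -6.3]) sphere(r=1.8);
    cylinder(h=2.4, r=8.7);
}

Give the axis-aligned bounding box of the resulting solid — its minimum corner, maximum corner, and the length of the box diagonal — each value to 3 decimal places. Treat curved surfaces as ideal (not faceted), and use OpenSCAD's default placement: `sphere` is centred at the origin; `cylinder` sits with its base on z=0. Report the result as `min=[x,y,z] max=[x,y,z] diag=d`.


min=[-9.900,2.200,-8.100] max=[11.100,23.200,-2.100] diag=30.299

A = translate([0.6, 12.7, -6.3]) sphere(r=1.8) → bbox [-1.2,10.9,-8.1] .. [2.4,14.5,-4.5]
B = cylinder(h=2.4, r=8.7) → bbox [-8.7,-8.7,0] .. [8.7,8.7,2.4]
lo = A.lo+B.lo = [-1.2-8.7, 10.9-8.7, -8.1+0] = [-9.900,2.200,-8.100]
hi = A.hi+B.hi = [2.4+8.7, 14.5+8.7, -4.5+2.4] = [11.100,23.200,-2.100]
diag = √(21²+21²+6²) = √918 = 30.299


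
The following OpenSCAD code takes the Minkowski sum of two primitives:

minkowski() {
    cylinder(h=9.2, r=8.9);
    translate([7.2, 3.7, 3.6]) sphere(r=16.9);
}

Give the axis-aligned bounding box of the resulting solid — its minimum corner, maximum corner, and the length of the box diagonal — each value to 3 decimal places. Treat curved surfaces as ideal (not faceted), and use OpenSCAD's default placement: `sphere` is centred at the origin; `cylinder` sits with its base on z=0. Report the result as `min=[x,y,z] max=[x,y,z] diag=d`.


min=[-18.600,-22.100,-13.300] max=[33.000,29.500,29.700] diag=84.700

A = translate([7.2, 3.7, 3.6]) sphere(r=16.9) → bbox [-9.7,-13.2,-13.3] .. [24.1,20.6,20.5]
B = cylinder(h=9.2, r=8.9) → bbox [-8.9,-8.9,0] .. [8.9,8.9,9.2]
lo = A.lo+B.lo = [-9.7-8.9, -13.2-8.9, -13.3+0] = [-18.600,-22.100,-13.300]
hi = A.hi+B.hi = [24.1+8.9, 20.6+8.9, 20.5+9.2] = [33.000,29.500,29.700]
diag = √(51.6²+51.6²+43²) = √7174.12 = 84.700


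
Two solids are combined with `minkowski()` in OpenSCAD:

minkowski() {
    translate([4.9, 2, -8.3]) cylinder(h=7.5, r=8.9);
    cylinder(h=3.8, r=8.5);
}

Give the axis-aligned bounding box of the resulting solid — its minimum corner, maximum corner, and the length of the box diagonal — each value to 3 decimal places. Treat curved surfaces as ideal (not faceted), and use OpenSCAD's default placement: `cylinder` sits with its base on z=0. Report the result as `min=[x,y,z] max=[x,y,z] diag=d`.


A = translate([4.9, 2, -8.3]) cylinder(h=7.5, r=8.9) → bbox [-4,-6.9,-8.3] .. [13.8,10.9,-0.8]
B = cylinder(h=3.8, r=8.5) → bbox [-8.5,-8.5,0] .. [8.5,8.5,3.8]
lo = A.lo+B.lo = [-4-8.5, -6.9-8.5, -8.3+0] = [-12.500,-15.400,-8.300]
hi = A.hi+B.hi = [13.8+8.5, 10.9+8.5, -0.8+3.8] = [22.300,19.400,3.000]
diag = √(34.8²+34.8²+11.3²) = √2549.77 = 50.495

min=[-12.500,-15.400,-8.300] max=[22.300,19.400,3.000] diag=50.495


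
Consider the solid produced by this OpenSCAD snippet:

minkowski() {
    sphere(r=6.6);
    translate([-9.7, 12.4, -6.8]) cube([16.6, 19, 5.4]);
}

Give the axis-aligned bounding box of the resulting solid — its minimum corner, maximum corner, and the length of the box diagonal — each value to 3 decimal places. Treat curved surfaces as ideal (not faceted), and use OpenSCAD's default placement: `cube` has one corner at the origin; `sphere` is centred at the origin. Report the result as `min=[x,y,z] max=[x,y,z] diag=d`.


A = translate([-9.7, 12.4, -6.8]) cube([16.6, 19, 5.4]) → bbox [-9.7,12.4,-6.8] .. [6.9,31.4,-1.4]
B = sphere(r=6.6) → bbox [-6.6,-6.6,-6.6] .. [6.6,6.6,6.6]
lo = A.lo+B.lo = [-9.7-6.6, 12.4-6.6, -6.8-6.6] = [-16.300,5.800,-13.400]
hi = A.hi+B.hi = [6.9+6.6, 31.4+6.6, -1.4+6.6] = [13.500,38.000,5.200]
diag = √(29.8²+32.2²+18.6²) = √2270.84 = 47.653

min=[-16.300,5.800,-13.400] max=[13.500,38.000,5.200] diag=47.653


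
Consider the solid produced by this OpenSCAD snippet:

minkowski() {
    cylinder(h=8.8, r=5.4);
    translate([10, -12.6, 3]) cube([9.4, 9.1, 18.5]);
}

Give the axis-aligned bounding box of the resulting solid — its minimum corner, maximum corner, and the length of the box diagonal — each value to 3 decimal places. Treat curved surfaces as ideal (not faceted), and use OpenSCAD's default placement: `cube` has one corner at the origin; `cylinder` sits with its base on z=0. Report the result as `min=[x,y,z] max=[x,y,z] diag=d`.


A = translate([10, -12.6, 3]) cube([9.4, 9.1, 18.5]) → bbox [10,-12.6,3] .. [19.4,-3.5,21.5]
B = cylinder(h=8.8, r=5.4) → bbox [-5.4,-5.4,0] .. [5.4,5.4,8.8]
lo = A.lo+B.lo = [10-5.4, -12.6-5.4, 3+0] = [4.600,-18.000,3.000]
hi = A.hi+B.hi = [19.4+5.4, -3.5+5.4, 21.5+8.8] = [24.800,1.900,30.300]
diag = √(20.2²+19.9²+27.3²) = √1549.34 = 39.362

min=[4.600,-18.000,3.000] max=[24.800,1.900,30.300] diag=39.362


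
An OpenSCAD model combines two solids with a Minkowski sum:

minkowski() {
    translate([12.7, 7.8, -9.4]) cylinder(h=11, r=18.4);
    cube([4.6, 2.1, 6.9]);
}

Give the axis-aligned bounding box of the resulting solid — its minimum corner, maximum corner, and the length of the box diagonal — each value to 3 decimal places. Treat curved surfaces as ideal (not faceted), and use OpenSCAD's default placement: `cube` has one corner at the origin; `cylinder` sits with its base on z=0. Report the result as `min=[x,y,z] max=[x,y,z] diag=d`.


A = translate([12.7, 7.8, -9.4]) cylinder(h=11, r=18.4) → bbox [-5.7,-10.6,-9.4] .. [31.1,26.2,1.6]
B = cube([4.6, 2.1, 6.9]) → bbox [0,0,0] .. [4.6,2.1,6.9]
lo = A.lo+B.lo = [-5.7+0, -10.6+0, -9.4+0] = [-5.700,-10.600,-9.400]
hi = A.hi+B.hi = [31.1+4.6, 26.2+2.1, 1.6+6.9] = [35.700,28.300,8.500]
diag = √(41.4²+38.9²+17.9²) = √3547.58 = 59.562

min=[-5.700,-10.600,-9.400] max=[35.700,28.300,8.500] diag=59.562


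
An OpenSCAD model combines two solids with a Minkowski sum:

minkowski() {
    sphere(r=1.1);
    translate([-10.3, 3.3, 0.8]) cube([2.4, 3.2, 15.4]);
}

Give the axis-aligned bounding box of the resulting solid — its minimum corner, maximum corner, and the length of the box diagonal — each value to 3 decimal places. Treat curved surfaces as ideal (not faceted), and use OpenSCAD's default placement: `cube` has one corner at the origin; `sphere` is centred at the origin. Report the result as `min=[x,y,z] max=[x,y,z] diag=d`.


A = translate([-10.3, 3.3, 0.8]) cube([2.4, 3.2, 15.4]) → bbox [-10.3,3.3,0.8] .. [-7.9,6.5,16.2]
B = sphere(r=1.1) → bbox [-1.1,-1.1,-1.1] .. [1.1,1.1,1.1]
lo = A.lo+B.lo = [-10.3-1.1, 3.3-1.1, 0.8-1.1] = [-11.400,2.200,-0.300]
hi = A.hi+B.hi = [-7.9+1.1, 6.5+1.1, 16.2+1.1] = [-6.800,7.600,17.300]
diag = √(4.6²+5.4²+17.6²) = √360.08 = 18.976

min=[-11.400,2.200,-0.300] max=[-6.800,7.600,17.300] diag=18.976


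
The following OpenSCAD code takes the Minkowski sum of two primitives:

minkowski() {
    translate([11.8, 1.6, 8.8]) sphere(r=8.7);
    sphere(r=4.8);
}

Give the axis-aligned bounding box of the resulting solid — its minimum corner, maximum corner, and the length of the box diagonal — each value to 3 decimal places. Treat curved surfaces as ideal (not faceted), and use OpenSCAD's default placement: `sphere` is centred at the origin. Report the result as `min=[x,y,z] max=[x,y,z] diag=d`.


A = translate([11.8, 1.6, 8.8]) sphere(r=8.7) → bbox [3.1,-7.1,0.1] .. [20.5,10.3,17.5]
B = sphere(r=4.8) → bbox [-4.8,-4.8,-4.8] .. [4.8,4.8,4.8]
lo = A.lo+B.lo = [3.1-4.8, -7.1-4.8, 0.1-4.8] = [-1.700,-11.900,-4.700]
hi = A.hi+B.hi = [20.5+4.8, 10.3+4.8, 17.5+4.8] = [25.300,15.100,22.300]
diag = √(27²+27²+27²) = √2187 = 46.765

min=[-1.700,-11.900,-4.700] max=[25.300,15.100,22.300] diag=46.765


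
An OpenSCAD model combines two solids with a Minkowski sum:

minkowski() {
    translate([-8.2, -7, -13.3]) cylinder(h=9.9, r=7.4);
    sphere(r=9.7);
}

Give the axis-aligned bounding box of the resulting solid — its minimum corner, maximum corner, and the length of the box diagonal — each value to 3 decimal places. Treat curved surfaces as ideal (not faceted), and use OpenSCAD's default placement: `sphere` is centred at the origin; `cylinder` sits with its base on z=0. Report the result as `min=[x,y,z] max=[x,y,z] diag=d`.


min=[-25.300,-24.100,-23.000] max=[8.900,10.100,6.300] diag=56.549

A = translate([-8.2, -7, -13.3]) cylinder(h=9.9, r=7.4) → bbox [-15.6,-14.4,-13.3] .. [-0.8,0.4,-3.4]
B = sphere(r=9.7) → bbox [-9.7,-9.7,-9.7] .. [9.7,9.7,9.7]
lo = A.lo+B.lo = [-15.6-9.7, -14.4-9.7, -13.3-9.7] = [-25.300,-24.100,-23.000]
hi = A.hi+B.hi = [-0.8+9.7, 0.4+9.7, -3.4+9.7] = [8.900,10.100,6.300]
diag = √(34.2²+34.2²+29.3²) = √3197.77 = 56.549


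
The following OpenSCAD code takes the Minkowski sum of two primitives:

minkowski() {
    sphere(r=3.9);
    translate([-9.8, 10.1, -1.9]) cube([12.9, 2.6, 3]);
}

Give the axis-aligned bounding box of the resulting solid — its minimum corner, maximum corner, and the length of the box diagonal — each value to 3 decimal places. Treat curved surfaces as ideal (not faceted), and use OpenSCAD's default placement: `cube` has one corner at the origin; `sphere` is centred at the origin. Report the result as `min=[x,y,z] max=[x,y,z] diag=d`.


min=[-13.700,6.200,-5.800] max=[7.000,16.600,5.000] diag=25.560

A = translate([-9.8, 10.1, -1.9]) cube([12.9, 2.6, 3]) → bbox [-9.8,10.1,-1.9] .. [3.1,12.7,1.1]
B = sphere(r=3.9) → bbox [-3.9,-3.9,-3.9] .. [3.9,3.9,3.9]
lo = A.lo+B.lo = [-9.8-3.9, 10.1-3.9, -1.9-3.9] = [-13.700,6.200,-5.800]
hi = A.hi+B.hi = [3.1+3.9, 12.7+3.9, 1.1+3.9] = [7.000,16.600,5.000]
diag = √(20.7²+10.4²+10.8²) = √653.29 = 25.560


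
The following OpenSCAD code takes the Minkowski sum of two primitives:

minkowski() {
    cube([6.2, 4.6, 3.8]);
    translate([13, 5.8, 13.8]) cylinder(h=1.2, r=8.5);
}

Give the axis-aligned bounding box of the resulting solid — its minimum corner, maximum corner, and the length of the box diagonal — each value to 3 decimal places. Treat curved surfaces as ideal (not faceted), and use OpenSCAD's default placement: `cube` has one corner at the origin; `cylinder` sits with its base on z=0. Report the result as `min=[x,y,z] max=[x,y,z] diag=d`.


min=[4.500,-2.700,13.800] max=[27.700,18.900,18.800] diag=32.090

A = translate([13, 5.8, 13.8]) cylinder(h=1.2, r=8.5) → bbox [4.5,-2.7,13.8] .. [21.5,14.3,15]
B = cube([6.2, 4.6, 3.8]) → bbox [0,0,0] .. [6.2,4.6,3.8]
lo = A.lo+B.lo = [4.5+0, -2.7+0, 13.8+0] = [4.500,-2.700,13.800]
hi = A.hi+B.hi = [21.5+6.2, 14.3+4.6, 15+3.8] = [27.700,18.900,18.800]
diag = √(23.2²+21.6²+5²) = √1029.8 = 32.090


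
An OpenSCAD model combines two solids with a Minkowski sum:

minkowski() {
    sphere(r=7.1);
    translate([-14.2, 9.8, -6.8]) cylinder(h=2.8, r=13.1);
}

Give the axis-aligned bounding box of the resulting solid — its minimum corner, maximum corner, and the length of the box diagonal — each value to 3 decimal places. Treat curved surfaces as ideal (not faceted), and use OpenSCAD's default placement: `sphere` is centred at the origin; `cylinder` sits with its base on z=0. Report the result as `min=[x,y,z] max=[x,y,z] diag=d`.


min=[-34.400,-10.400,-13.900] max=[6.000,30.000,3.100] diag=59.610

A = translate([-14.2, 9.8, -6.8]) cylinder(h=2.8, r=13.1) → bbox [-27.3,-3.3,-6.8] .. [-1.1,22.9,-4]
B = sphere(r=7.1) → bbox [-7.1,-7.1,-7.1] .. [7.1,7.1,7.1]
lo = A.lo+B.lo = [-27.3-7.1, -3.3-7.1, -6.8-7.1] = [-34.400,-10.400,-13.900]
hi = A.hi+B.hi = [-1.1+7.1, 22.9+7.1, -4+7.1] = [6.000,30.000,3.100]
diag = √(40.4²+40.4²+17²) = √3553.32 = 59.610


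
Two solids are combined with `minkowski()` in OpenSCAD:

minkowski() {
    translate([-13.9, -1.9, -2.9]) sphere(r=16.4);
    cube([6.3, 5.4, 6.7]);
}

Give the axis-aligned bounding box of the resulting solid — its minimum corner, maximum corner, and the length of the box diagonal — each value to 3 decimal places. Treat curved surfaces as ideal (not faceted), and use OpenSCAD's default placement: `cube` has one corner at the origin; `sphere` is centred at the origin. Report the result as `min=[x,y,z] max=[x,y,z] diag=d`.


min=[-30.300,-18.300,-19.300] max=[8.800,19.900,20.200] diag=67.441

A = translate([-13.9, -1.9, -2.9]) sphere(r=16.4) → bbox [-30.3,-18.3,-19.3] .. [2.5,14.5,13.5]
B = cube([6.3, 5.4, 6.7]) → bbox [0,0,0] .. [6.3,5.4,6.7]
lo = A.lo+B.lo = [-30.3+0, -18.3+0, -19.3+0] = [-30.300,-18.300,-19.300]
hi = A.hi+B.hi = [2.5+6.3, 14.5+5.4, 13.5+6.7] = [8.800,19.900,20.200]
diag = √(39.1²+38.2²+39.5²) = √4548.3 = 67.441


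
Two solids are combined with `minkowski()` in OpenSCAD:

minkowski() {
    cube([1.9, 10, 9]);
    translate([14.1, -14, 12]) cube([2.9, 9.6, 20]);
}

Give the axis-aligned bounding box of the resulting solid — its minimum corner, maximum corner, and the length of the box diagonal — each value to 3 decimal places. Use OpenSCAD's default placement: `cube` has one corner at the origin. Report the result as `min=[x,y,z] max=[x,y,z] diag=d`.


A = translate([14.1, -14, 12]) cube([2.9, 9.6, 20]) → bbox [14.1,-14,12] .. [17,-4.4,32]
B = cube([1.9, 10, 9]) → bbox [0,0,0] .. [1.9,10,9]
lo = A.lo+B.lo = [14.1+0, -14+0, 12+0] = [14.100,-14.000,12.000]
hi = A.hi+B.hi = [17+1.9, -4.4+10, 32+9] = [18.900,5.600,41.000]
diag = √(4.8²+19.6²+29²) = √1248.2 = 35.330

min=[14.100,-14.000,12.000] max=[18.900,5.600,41.000] diag=35.330


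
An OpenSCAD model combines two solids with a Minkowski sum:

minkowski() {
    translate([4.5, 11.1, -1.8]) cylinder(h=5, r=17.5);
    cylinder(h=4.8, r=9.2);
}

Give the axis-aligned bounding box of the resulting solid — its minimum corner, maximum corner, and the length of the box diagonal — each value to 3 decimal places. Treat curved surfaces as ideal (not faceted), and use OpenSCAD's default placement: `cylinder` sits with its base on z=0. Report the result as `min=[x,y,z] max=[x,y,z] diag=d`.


A = translate([4.5, 11.1, -1.8]) cylinder(h=5, r=17.5) → bbox [-13,-6.4,-1.8] .. [22,28.6,3.2]
B = cylinder(h=4.8, r=9.2) → bbox [-9.2,-9.2,0] .. [9.2,9.2,4.8]
lo = A.lo+B.lo = [-13-9.2, -6.4-9.2, -1.8+0] = [-22.200,-15.600,-1.800]
hi = A.hi+B.hi = [22+9.2, 28.6+9.2, 3.2+4.8] = [31.200,37.800,8.000]
diag = √(53.4²+53.4²+9.8²) = √5799.16 = 76.152

min=[-22.200,-15.600,-1.800] max=[31.200,37.800,8.000] diag=76.152


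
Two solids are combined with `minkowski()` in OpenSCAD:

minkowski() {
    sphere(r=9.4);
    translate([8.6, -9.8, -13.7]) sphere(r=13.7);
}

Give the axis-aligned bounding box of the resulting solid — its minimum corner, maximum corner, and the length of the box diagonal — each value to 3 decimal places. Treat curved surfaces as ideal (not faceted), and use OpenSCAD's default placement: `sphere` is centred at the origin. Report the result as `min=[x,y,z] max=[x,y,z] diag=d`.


A = translate([8.6, -9.8, -13.7]) sphere(r=13.7) → bbox [-5.1,-23.5,-27.4] .. [22.3,3.9,0]
B = sphere(r=9.4) → bbox [-9.4,-9.4,-9.4] .. [9.4,9.4,9.4]
lo = A.lo+B.lo = [-5.1-9.4, -23.5-9.4, -27.4-9.4] = [-14.500,-32.900,-36.800]
hi = A.hi+B.hi = [22.3+9.4, 3.9+9.4, 0+9.4] = [31.700,13.300,9.400]
diag = √(46.2²+46.2²+46.2²) = √6403.32 = 80.021

min=[-14.500,-32.900,-36.800] max=[31.700,13.300,9.400] diag=80.021


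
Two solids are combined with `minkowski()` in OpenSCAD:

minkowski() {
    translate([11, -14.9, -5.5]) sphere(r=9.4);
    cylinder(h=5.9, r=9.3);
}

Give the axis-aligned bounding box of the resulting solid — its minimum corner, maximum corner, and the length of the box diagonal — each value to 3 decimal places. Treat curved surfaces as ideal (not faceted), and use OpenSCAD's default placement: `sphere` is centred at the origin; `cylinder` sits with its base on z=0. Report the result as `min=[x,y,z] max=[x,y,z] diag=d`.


min=[-7.700,-33.600,-14.900] max=[29.700,3.800,9.800] diag=58.375

A = translate([11, -14.9, -5.5]) sphere(r=9.4) → bbox [1.6,-24.3,-14.9] .. [20.4,-5.5,3.9]
B = cylinder(h=5.9, r=9.3) → bbox [-9.3,-9.3,0] .. [9.3,9.3,5.9]
lo = A.lo+B.lo = [1.6-9.3, -24.3-9.3, -14.9+0] = [-7.700,-33.600,-14.900]
hi = A.hi+B.hi = [20.4+9.3, -5.5+9.3, 3.9+5.9] = [29.700,3.800,9.800]
diag = √(37.4²+37.4²+24.7²) = √3407.61 = 58.375
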